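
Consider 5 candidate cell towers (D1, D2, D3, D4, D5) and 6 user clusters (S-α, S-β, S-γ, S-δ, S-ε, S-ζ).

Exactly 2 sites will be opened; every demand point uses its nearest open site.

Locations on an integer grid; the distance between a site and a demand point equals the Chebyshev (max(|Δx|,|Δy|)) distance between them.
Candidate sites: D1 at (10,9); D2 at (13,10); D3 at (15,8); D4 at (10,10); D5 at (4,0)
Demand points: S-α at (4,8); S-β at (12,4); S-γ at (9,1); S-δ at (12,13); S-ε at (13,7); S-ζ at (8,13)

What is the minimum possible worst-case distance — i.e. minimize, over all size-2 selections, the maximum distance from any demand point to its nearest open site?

6

Open {D1, D5}.
  Farthest demand point is S-α at distance 6 (to D1); all others are ≤ 6.
With {D4, D5} the worst case is 6.
With {D1, D3} the worst case is 7.
No size-2 selection achieves below 6.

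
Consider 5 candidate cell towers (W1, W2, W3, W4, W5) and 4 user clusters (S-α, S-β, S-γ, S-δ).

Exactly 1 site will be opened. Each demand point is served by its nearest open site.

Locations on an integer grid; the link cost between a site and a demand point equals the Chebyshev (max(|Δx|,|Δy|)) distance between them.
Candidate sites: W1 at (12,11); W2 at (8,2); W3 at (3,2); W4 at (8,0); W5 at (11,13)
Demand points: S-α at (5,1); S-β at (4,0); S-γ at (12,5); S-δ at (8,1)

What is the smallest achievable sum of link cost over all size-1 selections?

Open {W2}.
  S-α→W2 3, S-β→W2 4, S-γ→W2 4, S-δ→W2 1  ⇒ total 12.
Compare {W4}: total 13.
Compare {W3}: total 18.
No size-1 selection does better; minimum is 12.

12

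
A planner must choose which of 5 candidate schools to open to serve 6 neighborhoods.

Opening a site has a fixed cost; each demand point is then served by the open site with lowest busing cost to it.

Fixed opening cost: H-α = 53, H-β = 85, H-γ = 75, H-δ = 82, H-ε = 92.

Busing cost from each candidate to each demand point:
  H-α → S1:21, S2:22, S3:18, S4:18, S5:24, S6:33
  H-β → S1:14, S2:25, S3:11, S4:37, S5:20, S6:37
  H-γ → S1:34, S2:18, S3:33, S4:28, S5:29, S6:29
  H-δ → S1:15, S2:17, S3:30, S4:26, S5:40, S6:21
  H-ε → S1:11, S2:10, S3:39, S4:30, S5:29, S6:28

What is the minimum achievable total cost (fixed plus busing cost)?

189

Open {H-α}: assign each demand point to its cheapest open site.
  S1→H-α 21, S2→H-α 22, S3→H-α 18, S4→H-α 18, S5→H-α 24, S6→H-α 33
  busing cost 136, fixed 53 → total 189.
Compare {H-β}: busing cost 144 + fixed 85 = 229.
Compare {H-δ}: busing cost 149 + fixed 82 = 231.
Compare {H-ε}: busing cost 147 + fixed 92 = 239.
All other subsets cost ≥ 229. Minimum total cost: 189.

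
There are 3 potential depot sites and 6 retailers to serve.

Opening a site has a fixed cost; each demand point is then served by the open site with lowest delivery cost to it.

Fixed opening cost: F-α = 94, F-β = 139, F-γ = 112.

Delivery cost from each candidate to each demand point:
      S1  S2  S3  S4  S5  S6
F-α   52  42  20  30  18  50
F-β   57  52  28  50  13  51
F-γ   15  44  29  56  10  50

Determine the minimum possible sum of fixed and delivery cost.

Open {F-α}: assign each demand point to its cheapest open site.
  S1→F-α 52, S2→F-α 42, S3→F-α 20, S4→F-α 30, S5→F-α 18, S6→F-α 50
  delivery cost 212, fixed 94 → total 306.
Compare {F-γ}: delivery cost 204 + fixed 112 = 316.
Compare {F-α, F-γ}: delivery cost 167 + fixed 206 = 373.
Compare {F-β}: delivery cost 251 + fixed 139 = 390.
All other subsets cost ≥ 316. Minimum total cost: 306.

306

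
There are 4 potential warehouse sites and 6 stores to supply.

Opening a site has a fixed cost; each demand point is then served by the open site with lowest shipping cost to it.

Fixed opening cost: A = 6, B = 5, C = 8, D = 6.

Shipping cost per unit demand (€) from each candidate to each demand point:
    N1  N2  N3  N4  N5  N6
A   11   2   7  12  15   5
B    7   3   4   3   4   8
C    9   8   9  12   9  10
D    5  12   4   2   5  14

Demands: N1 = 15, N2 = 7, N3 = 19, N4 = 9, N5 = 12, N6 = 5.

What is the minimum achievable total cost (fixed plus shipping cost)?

Open {A, B, D}: assign each demand point to its cheapest open site.
  N1→D 15×5=75, N2→A 7×2=14, N3→B 19×4=76, N4→D 9×2=18, N5→B 12×4=48, N6→A 5×5=25
  shipping cost 256, fixed 17 → total 273.
Compare {A, D}: shipping cost 268 + fixed 12 = 280.
Compare {A, B, C, D}: shipping cost 256 + fixed 25 = 281.
Compare {A, C, D}: shipping cost 268 + fixed 20 = 288.
All other subsets cost ≥ 280. Minimum total cost: 273.

273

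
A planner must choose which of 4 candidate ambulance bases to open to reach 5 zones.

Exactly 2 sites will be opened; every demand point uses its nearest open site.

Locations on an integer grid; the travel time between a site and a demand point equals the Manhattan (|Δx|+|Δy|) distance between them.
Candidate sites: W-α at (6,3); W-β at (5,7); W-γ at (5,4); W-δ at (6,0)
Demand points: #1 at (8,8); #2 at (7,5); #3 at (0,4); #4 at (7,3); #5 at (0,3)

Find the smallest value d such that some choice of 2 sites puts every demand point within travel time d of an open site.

6

Open {W-β, W-γ}.
  Farthest demand point is #5 at travel time 6 (to W-γ); all others are ≤ 6.
With {W-α, W-β} the worst case is 7.
With {W-α, W-γ} the worst case is 7.
No size-2 selection achieves below 6.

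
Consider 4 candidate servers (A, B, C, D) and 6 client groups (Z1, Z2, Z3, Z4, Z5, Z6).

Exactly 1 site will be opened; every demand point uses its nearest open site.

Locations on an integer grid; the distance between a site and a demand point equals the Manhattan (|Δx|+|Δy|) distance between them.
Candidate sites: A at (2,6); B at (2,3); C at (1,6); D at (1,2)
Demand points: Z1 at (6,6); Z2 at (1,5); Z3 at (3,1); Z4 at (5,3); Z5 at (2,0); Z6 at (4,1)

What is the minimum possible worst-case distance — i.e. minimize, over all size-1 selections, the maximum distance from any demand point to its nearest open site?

7

Open {A}.
  Farthest demand point is Z6 at distance 7 (to A); all others are ≤ 7.
With {B} the worst case is 7.
With {C} the worst case is 8.
No size-1 selection achieves below 7.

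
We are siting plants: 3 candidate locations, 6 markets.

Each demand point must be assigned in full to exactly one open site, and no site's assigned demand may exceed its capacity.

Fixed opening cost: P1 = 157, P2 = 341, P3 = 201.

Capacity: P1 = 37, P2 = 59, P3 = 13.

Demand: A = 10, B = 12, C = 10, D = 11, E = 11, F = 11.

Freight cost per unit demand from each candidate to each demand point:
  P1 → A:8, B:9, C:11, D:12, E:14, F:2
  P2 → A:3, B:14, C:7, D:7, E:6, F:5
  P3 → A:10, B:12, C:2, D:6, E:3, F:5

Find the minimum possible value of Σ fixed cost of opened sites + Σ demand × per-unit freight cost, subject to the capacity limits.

Open {P1, P2}; cheapest assignment that respects the capacities:
  P1 (cap 37, load 23): B, F — cost 12×9 + 11×2 = 130
  P2 (cap 59, load 42): A, C, D, E — cost 10×3 + 10×7 + 11×7 + 11×6 = 243
  Shipping 373, fixed 498 → total 871.
  Any other capacity-feasible assignment to {P1, P2} ships for at least 373.
Compare {P2, P3}: its best feasible assignment gives total 958.
Compare {P1, P2, P3}: its best feasible assignment gives total 1022.
Every other set of open sites that can feasibly serve all demand totals ≥ 958 even under its best assignment. Minimum: 871.

871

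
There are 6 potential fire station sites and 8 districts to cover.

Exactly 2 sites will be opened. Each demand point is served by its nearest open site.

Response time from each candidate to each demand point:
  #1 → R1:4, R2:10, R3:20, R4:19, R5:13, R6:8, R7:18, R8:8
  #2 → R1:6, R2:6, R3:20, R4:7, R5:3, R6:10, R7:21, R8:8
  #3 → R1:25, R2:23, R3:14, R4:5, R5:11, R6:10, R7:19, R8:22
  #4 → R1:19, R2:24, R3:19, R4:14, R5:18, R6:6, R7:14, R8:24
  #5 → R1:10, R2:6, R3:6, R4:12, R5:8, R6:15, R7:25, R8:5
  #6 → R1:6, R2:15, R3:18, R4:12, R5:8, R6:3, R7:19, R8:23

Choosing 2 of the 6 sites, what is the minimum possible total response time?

64

Open {#2, #5}.
  R1→#2 6, R2→#2 6, R3→#5 6, R4→#2 7, R5→#2 3, R6→#2 10, R7→#2 21, R8→#5 5  ⇒ total 64.
Compare {#5, #6}: total 65.
Compare {#1, #5}: total 67.
No size-2 selection does better; minimum is 64.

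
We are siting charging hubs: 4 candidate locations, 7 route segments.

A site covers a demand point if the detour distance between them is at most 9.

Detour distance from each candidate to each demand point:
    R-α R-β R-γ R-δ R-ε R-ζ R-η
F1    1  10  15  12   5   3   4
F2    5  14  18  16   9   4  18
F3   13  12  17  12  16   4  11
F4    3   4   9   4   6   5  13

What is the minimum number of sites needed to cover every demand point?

Coverage sets (demand points within 9 of each site):
  F1: {R-α, R-ε, R-ζ, R-η}
  F2: {R-α, R-ε, R-ζ}
  F3: {R-ζ}
  F4: {R-α, R-β, R-γ, R-δ, R-ε, R-ζ}
No single site covers all 7 demand points.
But {F1, F4} covers everything, so the minimum is 2.

2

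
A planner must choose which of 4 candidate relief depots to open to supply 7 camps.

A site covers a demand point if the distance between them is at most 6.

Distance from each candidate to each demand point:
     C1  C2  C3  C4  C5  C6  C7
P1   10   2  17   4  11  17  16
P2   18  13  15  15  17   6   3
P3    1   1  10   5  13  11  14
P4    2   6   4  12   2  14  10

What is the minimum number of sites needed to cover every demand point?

Coverage sets (demand points within 6 of each site):
  P1: {C2, C4}
  P2: {C6, C7}
  P3: {C1, C2, C4}
  P4: {C1, C2, C3, C5}
No 2 sites suffice: every size-2 union leaves at least one demand point uncovered.
But {P1, P2, P4} covers everything, so the minimum is 3.

3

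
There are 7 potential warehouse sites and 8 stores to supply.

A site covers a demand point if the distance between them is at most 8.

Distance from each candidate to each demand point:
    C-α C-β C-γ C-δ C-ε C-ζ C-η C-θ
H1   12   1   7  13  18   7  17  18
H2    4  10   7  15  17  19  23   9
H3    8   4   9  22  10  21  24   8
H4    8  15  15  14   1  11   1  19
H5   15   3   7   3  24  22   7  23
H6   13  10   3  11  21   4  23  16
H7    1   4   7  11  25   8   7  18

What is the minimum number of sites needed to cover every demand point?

Coverage sets (demand points within 8 of each site):
  H1: {C-β, C-γ, C-ζ}
  H2: {C-α, C-γ}
  H3: {C-α, C-β, C-θ}
  H4: {C-α, C-ε, C-η}
  H5: {C-β, C-γ, C-δ, C-η}
  H6: {C-γ, C-ζ}
  H7: {C-α, C-β, C-γ, C-ζ, C-η}
No 3 sites suffice: every size-3 union leaves at least one demand point uncovered.
But {H1, H3, H4, H5} covers everything, so the minimum is 4.

4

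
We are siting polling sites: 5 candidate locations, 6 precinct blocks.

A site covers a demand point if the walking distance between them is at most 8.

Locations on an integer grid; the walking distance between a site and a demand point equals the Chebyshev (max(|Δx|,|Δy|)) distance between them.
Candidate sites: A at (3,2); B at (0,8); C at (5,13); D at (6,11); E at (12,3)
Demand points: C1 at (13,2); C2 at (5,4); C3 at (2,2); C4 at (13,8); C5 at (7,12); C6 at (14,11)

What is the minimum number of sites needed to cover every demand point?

Coverage sets (demand points within 8 of each site):
  A: {C2, C3}
  B: {C2, C3, C5}
  C: {C4, C5}
  D: {C2, C4, C5, C6}
  E: {C1, C2, C4, C6}
No single site covers all 6 demand points.
But {B, E} covers everything, so the minimum is 2.

2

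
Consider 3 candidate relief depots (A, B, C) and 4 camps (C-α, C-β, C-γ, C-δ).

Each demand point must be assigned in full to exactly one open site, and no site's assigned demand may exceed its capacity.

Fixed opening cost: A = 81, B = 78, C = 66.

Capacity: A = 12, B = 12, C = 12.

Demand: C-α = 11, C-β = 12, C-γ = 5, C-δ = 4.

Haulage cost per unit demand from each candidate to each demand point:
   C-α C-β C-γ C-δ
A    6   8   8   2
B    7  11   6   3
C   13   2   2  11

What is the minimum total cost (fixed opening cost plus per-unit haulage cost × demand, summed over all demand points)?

357

Open {A, B, C}; cheapest assignment that respects the capacities:
  A (cap 12, load 11): C-α — cost 11×6 = 66
  B (cap 12, load 9): C-γ, C-δ — cost 5×6 + 4×3 = 42
  C (cap 12, load 12): C-β — cost 12×2 = 24
  Shipping 132, fixed 225 → total 357.
  Any other capacity-feasible assignment to {A, B, C} ships for at least 132.
Total demand is 32 and no other set of sites has combined capacity ≥ 32, so {A, B, C} is the only feasible choice of open sites. Minimum: 357.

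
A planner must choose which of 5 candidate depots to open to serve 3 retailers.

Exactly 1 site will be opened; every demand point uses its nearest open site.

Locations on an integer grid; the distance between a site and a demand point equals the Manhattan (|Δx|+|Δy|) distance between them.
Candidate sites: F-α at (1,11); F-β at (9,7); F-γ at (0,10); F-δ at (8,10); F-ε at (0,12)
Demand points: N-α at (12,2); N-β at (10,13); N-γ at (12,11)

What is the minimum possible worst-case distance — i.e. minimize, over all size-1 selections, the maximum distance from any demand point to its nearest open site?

Open {F-β}.
  Farthest demand point is N-α at distance 8 (to F-β); all others are ≤ 8.
With {F-δ} the worst case is 12.
With {F-α} the worst case is 20.
No size-1 selection achieves below 8.

8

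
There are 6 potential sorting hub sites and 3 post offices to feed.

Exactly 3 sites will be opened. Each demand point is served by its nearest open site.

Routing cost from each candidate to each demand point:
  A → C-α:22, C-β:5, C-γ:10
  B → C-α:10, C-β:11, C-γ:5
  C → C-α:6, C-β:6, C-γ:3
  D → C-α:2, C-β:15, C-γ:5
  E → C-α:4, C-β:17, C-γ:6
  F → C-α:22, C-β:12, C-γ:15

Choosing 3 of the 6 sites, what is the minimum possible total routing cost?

Open {A, C, D}.
  C-α→D 2, C-β→A 5, C-γ→C 3  ⇒ total 10.
Compare {B, C, D}: total 11.
Compare {C, D, E}: total 11.
No size-3 selection does better; minimum is 10.

10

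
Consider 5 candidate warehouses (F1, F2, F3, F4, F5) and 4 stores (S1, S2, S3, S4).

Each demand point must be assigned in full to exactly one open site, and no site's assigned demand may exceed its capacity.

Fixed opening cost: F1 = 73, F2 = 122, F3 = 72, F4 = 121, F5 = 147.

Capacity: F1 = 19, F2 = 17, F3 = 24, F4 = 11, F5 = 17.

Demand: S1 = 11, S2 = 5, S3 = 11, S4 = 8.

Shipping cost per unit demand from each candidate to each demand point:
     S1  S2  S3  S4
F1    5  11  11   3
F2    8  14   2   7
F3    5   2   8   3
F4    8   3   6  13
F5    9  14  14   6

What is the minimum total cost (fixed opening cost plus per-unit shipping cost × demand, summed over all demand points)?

Open {F2, F3}; cheapest assignment that respects the capacities:
  F2 (cap 17, load 11): S3 — cost 11×2 = 22
  F3 (cap 24, load 24): S1, S2, S4 — cost 11×5 + 5×2 + 8×3 = 89
  Shipping 111, fixed 194 → total 305.
  Any other capacity-feasible assignment to {F2, F3} ships for at least 111.
Compare {F1, F3}: its best feasible assignment gives total 322.
Compare {F3, F4}: its best feasible assignment gives total 348.
Every other set of open sites that can feasibly serve all demand totals ≥ 322 even under its best assignment. Minimum: 305.

305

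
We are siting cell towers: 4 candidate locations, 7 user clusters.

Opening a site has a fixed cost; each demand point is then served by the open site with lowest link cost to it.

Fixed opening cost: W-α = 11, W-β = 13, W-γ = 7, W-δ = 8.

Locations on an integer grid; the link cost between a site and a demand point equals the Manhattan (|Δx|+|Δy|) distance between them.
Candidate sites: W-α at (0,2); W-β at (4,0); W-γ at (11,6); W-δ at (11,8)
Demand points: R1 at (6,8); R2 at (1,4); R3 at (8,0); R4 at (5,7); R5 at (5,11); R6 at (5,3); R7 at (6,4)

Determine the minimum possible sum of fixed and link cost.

Open {W-β, W-δ}: assign each demand point to its cheapest open site.
  R1→W-δ 5, R2→W-β 7, R3→W-β 4, R4→W-δ 7, R5→W-δ 9, R6→W-β 4, R7→W-β 6
  link cost 42, fixed 21 → total 63.
Compare {W-β}: link cost 51 + fixed 13 = 64.
Compare {W-β, W-γ}: link cost 46 + fixed 20 = 66.
Compare {W-α, W-δ}: link cost 48 + fixed 19 = 67.
All other subsets cost ≥ 64. Minimum total cost: 63.

63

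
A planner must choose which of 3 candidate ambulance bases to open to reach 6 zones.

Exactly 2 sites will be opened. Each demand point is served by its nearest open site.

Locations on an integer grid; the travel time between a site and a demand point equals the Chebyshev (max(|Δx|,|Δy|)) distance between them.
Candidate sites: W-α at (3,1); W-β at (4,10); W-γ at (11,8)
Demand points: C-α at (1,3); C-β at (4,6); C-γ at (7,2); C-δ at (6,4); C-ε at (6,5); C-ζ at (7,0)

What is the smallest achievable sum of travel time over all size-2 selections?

Open {W-α, W-β}.
  C-α→W-α 2, C-β→W-β 4, C-γ→W-α 4, C-δ→W-α 3, C-ε→W-α 4, C-ζ→W-α 4  ⇒ total 21.
Compare {W-α, W-γ}: total 22.
Compare {W-β, W-γ}: total 35.

21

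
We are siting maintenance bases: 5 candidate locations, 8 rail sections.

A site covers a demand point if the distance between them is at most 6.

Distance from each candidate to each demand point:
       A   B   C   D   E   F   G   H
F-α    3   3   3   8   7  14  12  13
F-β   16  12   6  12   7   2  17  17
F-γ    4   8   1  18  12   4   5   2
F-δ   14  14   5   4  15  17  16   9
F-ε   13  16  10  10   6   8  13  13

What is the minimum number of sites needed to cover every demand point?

Coverage sets (demand points within 6 of each site):
  F-α: {A, B, C}
  F-β: {C, F}
  F-γ: {A, C, F, G, H}
  F-δ: {C, D}
  F-ε: {E}
No 3 sites suffice: every size-3 union leaves at least one demand point uncovered.
But {F-α, F-γ, F-δ, F-ε} covers everything, so the minimum is 4.

4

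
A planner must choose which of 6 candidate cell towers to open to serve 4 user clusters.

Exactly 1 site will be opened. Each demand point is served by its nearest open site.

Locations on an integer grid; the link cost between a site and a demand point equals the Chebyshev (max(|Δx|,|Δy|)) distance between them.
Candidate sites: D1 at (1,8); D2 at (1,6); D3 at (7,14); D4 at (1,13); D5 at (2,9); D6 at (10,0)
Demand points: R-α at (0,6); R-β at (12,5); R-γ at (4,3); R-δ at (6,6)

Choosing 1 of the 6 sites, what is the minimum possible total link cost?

Open {D2}.
  R-α→D2 1, R-β→D2 11, R-γ→D2 3, R-δ→D2 5  ⇒ total 20.
Compare {D1}: total 23.
Compare {D5}: total 23.
No size-1 selection does better; minimum is 20.

20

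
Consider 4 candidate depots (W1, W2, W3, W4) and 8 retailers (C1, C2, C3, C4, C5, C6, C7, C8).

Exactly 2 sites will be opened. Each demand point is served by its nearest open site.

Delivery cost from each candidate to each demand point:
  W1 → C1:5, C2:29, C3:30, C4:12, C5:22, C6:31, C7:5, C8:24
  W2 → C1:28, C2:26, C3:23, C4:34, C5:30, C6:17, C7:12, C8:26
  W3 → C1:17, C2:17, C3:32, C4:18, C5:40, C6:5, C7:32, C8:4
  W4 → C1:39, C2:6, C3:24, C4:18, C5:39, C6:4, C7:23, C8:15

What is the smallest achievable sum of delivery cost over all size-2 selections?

Open {W1, W4}.
  C1→W1 5, C2→W4 6, C3→W4 24, C4→W1 12, C5→W1 22, C6→W4 4, C7→W1 5, C8→W4 15  ⇒ total 93.
Compare {W1, W3}: total 100.
Compare {W2, W3}: total 126.
No size-2 selection does better; minimum is 93.

93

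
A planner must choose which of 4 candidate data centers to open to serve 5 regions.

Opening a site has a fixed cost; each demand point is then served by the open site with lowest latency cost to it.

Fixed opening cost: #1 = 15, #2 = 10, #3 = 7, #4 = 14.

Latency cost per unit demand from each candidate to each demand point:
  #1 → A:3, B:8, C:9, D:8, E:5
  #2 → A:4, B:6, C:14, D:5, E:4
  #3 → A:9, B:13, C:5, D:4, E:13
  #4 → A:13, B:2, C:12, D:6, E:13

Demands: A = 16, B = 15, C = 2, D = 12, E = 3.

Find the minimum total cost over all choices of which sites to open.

Open {#1, #3, #4}: assign each demand point to its cheapest open site.
  A→#1 16×3=48, B→#4 15×2=30, C→#3 2×5=10, D→#3 12×4=48, E→#1 3×5=15
  latency cost 151, fixed 36 → total 187.
Compare {#1, #2, #3, #4}: latency cost 148 + fixed 46 = 194.
Compare {#2, #3, #4}: latency cost 164 + fixed 31 = 195.
Compare {#1, #2, #4}: latency cost 168 + fixed 39 = 207.
All other subsets cost ≥ 194. Minimum total cost: 187.

187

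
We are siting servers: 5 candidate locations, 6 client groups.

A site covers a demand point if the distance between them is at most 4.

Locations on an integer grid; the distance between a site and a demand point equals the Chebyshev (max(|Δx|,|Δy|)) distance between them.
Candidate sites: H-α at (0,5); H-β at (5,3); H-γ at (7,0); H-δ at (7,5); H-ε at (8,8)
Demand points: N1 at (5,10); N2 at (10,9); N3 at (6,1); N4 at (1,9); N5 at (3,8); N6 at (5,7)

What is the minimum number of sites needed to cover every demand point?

Coverage sets (demand points within 4 of each site):
  H-α: {N4, N5}
  H-β: {N3, N6}
  H-γ: {N3}
  H-δ: {N2, N3, N5, N6}
  H-ε: {N1, N2, N6}
No 2 sites suffice: every size-2 union leaves at least one demand point uncovered.
But {H-α, H-β, H-ε} covers everything, so the minimum is 3.

3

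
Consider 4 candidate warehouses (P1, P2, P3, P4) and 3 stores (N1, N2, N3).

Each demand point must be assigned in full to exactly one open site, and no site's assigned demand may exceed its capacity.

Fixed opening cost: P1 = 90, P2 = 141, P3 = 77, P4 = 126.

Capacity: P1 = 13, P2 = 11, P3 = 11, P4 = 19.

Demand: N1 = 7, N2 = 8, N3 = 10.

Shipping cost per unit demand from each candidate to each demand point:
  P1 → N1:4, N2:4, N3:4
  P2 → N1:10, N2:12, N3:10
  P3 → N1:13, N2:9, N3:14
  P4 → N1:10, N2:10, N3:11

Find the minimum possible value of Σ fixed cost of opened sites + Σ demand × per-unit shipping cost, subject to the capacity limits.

Open {P1, P4}; cheapest assignment that respects the capacities:
  P1 (cap 13, load 10): N3 — cost 10×4 = 40
  P4 (cap 19, load 15): N1, N2 — cost 7×10 + 8×10 = 150
  Shipping 190, fixed 216 → total 406.
  Any other capacity-feasible assignment to {P1, P4} ships for at least 190.
Compare {P3, P4}: its best feasible assignment gives total 455.
Compare {P1, P3, P4}: its best feasible assignment gives total 475.
Every other set of open sites that can feasibly serve all demand totals ≥ 455 even under its best assignment. Minimum: 406.

406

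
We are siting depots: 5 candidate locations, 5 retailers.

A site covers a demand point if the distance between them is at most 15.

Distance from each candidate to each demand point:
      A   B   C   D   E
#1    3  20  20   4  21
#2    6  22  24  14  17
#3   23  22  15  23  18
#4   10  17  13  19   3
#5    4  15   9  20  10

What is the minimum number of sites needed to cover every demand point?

Coverage sets (demand points within 15 of each site):
  #1: {A, D}
  #2: {A, D}
  #3: {C}
  #4: {A, C, E}
  #5: {A, B, C, E}
No single site covers all 5 demand points.
But {#1, #5} covers everything, so the minimum is 2.

2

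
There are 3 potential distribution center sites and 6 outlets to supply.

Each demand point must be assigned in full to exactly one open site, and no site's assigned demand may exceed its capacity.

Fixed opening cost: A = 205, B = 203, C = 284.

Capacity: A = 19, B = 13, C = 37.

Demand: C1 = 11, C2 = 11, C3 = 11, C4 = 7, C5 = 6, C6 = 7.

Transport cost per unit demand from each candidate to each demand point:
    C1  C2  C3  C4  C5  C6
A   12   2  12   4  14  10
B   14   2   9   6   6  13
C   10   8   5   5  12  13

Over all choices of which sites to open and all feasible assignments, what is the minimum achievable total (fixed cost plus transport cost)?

853

Open {A, C}; cheapest assignment that respects the capacities:
  A (cap 19, load 18): C2, C6 — cost 11×2 + 7×10 = 92
  C (cap 37, load 35): C1, C3, C4, C5 — cost 11×10 + 11×5 + 7×5 + 6×12 = 272
  Shipping 364, fixed 489 → total 853.
  Any other capacity-feasible assignment to {A, C} ships for at least 364.
Compare {A, B, C}: its best feasible assignment gives total 1020.
Every other set of open sites that can feasibly serve all demand totals ≥ 1020 even under its best assignment. Minimum: 853.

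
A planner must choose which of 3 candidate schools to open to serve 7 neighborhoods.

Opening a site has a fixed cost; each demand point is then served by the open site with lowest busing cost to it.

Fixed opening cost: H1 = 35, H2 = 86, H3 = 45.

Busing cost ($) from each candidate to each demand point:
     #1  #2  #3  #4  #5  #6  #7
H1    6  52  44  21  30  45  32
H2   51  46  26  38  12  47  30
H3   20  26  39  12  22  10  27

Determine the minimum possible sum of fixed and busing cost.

Open {H3}: assign each demand point to its cheapest open site.
  #1→H3 20, #2→H3 26, #3→H3 39, #4→H3 12, #5→H3 22, #6→H3 10, #7→H3 27
  busing cost 156, fixed 45 → total 201.
Compare {H1, H3}: busing cost 142 + fixed 80 = 222.
Compare {H2, H3}: busing cost 133 + fixed 131 = 264.
Compare {H1}: busing cost 230 + fixed 35 = 265.
All other subsets cost ≥ 222. Minimum total cost: 201.

201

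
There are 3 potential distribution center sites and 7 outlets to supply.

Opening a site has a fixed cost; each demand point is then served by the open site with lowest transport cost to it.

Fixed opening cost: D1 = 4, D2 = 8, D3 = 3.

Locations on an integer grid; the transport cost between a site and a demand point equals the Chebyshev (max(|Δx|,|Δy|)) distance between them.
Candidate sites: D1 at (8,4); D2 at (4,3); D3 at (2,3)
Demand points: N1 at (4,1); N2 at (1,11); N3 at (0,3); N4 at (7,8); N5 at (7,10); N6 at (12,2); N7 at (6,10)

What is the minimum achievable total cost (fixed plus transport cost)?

38

Open {D1, D3}: assign each demand point to its cheapest open site.
  N1→D3 2, N2→D1 7, N3→D3 2, N4→D1 4, N5→D1 6, N6→D1 4, N7→D1 6
  transport cost 31, fixed 7 → total 38.
Compare {D1}: transport cost 39 + fixed 4 = 43.
Compare {D3}: transport cost 41 + fixed 3 = 44.
Compare {D1, D2}: transport cost 33 + fixed 12 = 45.
All other subsets cost ≥ 43. Minimum total cost: 38.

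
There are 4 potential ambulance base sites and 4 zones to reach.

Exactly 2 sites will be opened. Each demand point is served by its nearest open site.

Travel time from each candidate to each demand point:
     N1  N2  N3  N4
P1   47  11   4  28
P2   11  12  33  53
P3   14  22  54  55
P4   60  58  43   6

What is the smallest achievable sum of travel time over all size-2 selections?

54

Open {P1, P2}.
  N1→P2 11, N2→P1 11, N3→P1 4, N4→P1 28  ⇒ total 54.
Compare {P1, P3}: total 57.
Compare {P2, P4}: total 62.
No size-2 selection does better; minimum is 54.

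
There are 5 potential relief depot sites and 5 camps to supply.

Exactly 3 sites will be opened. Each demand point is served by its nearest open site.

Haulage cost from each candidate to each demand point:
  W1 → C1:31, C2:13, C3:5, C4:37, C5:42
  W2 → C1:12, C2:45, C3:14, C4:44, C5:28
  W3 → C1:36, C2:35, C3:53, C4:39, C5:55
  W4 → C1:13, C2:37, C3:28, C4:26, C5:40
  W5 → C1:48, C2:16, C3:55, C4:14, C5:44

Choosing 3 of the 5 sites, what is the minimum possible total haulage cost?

Open {W1, W2, W5}.
  C1→W2 12, C2→W1 13, C3→W1 5, C4→W5 14, C5→W2 28  ⇒ total 72.
Compare {W1, W2, W4}: total 84.
Compare {W2, W3, W5}: total 84.
No size-3 selection does better; minimum is 72.

72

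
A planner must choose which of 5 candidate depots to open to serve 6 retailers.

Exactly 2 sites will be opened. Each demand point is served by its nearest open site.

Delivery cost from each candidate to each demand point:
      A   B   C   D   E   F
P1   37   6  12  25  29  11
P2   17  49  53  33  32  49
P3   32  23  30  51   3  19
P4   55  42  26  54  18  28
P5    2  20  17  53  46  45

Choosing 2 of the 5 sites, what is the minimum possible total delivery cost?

85

Open {P1, P5}.
  A→P5 2, B→P1 6, C→P1 12, D→P1 25, E→P1 29, F→P1 11  ⇒ total 85.
Compare {P1, P3}: total 89.
Compare {P1, P2}: total 100.
No size-2 selection does better; minimum is 85.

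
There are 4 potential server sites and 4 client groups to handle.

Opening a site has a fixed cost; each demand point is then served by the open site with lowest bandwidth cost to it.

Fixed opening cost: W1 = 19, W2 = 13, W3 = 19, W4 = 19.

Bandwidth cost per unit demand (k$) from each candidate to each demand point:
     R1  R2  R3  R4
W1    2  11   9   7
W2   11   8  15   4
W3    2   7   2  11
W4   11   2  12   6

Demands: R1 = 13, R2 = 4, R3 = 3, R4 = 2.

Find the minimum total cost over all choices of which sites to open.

Open {W3, W4}: assign each demand point to its cheapest open site.
  R1→W3 13×2=26, R2→W4 4×2=8, R3→W3 3×2=6, R4→W4 2×6=12
  bandwidth cost 52, fixed 38 → total 90.
Compare {W2, W3, W4}: bandwidth cost 48 + fixed 51 = 99.
Compare {W2, W3}: bandwidth cost 68 + fixed 32 = 100.
Compare {W3}: bandwidth cost 82 + fixed 19 = 101.
All other subsets cost ≥ 99. Minimum total cost: 90.

90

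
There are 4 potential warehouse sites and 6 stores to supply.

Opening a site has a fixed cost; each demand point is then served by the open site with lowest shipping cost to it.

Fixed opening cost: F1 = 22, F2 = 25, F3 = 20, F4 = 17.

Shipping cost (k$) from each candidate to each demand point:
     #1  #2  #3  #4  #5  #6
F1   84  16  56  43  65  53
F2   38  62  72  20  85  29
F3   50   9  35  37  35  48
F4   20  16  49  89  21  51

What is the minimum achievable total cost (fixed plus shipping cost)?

196

Open {F2, F3, F4}: assign each demand point to its cheapest open site.
  #1→F4 20, #2→F3 9, #3→F3 35, #4→F2 20, #5→F4 21, #6→F2 29
  shipping cost 134, fixed 62 → total 196.
Compare {F2, F4}: shipping cost 155 + fixed 42 = 197.
Compare {F3, F4}: shipping cost 170 + fixed 37 = 207.
Compare {F2, F3}: shipping cost 166 + fixed 45 = 211.
All other subsets cost ≥ 197. Minimum total cost: 196.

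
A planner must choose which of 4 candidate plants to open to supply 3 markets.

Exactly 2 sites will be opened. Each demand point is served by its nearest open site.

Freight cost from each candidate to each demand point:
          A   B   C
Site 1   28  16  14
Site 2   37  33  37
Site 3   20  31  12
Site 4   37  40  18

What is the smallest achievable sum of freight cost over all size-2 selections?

Open {Site 1, Site 3}.
  A→Site 3 20, B→Site 1 16, C→Site 3 12  ⇒ total 48.
Compare {Site 1, Site 2}: total 58.
Compare {Site 1, Site 4}: total 58.
No size-2 selection does better; minimum is 48.

48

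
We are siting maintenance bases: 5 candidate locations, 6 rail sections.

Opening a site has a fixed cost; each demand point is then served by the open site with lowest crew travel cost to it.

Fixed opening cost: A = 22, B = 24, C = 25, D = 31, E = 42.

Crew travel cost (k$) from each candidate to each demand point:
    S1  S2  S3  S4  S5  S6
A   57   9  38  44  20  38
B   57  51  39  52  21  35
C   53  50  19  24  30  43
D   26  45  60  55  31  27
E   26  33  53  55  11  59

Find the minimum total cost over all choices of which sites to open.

Open {A, C, D}: assign each demand point to its cheapest open site.
  S1→D 26, S2→A 9, S3→C 19, S4→C 24, S5→A 20, S6→D 27
  crew travel cost 125, fixed 78 → total 203.
Compare {A, C}: crew travel cost 163 + fixed 47 = 210.
Compare {A, C, E}: crew travel cost 127 + fixed 89 = 216.
Compare {A, D}: crew travel cost 164 + fixed 53 = 217.
All other subsets cost ≥ 210. Minimum total cost: 203.

203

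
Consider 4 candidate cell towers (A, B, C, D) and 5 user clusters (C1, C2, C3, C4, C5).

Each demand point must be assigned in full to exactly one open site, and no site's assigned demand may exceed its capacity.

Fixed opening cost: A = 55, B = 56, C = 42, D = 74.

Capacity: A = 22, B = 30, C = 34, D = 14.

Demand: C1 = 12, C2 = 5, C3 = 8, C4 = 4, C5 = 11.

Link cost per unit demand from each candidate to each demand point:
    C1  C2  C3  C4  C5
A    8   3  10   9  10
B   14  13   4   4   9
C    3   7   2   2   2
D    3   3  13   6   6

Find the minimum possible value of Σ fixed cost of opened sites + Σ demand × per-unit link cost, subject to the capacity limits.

222

Open {A, C}; cheapest assignment that respects the capacities:
  A (cap 22, load 9): C2, C4 — cost 5×3 + 4×9 = 51
  C (cap 34, load 31): C1, C3, C5 — cost 12×3 + 8×2 + 11×2 = 74
  Shipping 125, fixed 97 → total 222.
  Any other capacity-feasible assignment to {A, C} ships for at least 125.
Compare {C, D}: its best feasible assignment gives total 229.
Compare {B, C}: its best feasible assignment gives total 231.
Every other set of open sites that can feasibly serve all demand totals ≥ 229 even under its best assignment. Minimum: 222.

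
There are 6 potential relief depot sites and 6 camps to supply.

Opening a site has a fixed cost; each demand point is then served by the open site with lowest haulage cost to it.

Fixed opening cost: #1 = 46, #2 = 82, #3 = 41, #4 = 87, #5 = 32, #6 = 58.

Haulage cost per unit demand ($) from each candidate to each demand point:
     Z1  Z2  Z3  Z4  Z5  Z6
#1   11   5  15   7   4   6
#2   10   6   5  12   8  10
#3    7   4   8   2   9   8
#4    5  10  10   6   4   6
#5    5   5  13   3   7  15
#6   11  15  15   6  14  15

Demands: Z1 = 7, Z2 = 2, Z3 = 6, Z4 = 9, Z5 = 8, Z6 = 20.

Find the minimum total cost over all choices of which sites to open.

362

Open {#1, #3}: assign each demand point to its cheapest open site.
  Z1→#3 7×7=49, Z2→#3 2×4=8, Z3→#3 6×8=48, Z4→#3 9×2=18, Z5→#1 8×4=32, Z6→#1 20×6=120
  haulage cost 275, fixed 87 → total 362.
Compare {#1, #5}: haulage cost 302 + fixed 78 = 380.
Compare {#1, #3, #5}: haulage cost 261 + fixed 119 = 380.
Compare {#3, #4}: haulage cost 261 + fixed 128 = 389.
All other subsets cost ≥ 380. Minimum total cost: 362.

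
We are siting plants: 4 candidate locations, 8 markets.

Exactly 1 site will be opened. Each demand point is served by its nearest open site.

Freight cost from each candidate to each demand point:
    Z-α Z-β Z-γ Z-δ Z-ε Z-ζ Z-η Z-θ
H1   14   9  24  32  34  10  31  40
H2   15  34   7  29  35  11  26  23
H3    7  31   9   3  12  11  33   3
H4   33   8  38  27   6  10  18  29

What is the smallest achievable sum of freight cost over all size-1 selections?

109

Open {H3}.
  Z-α→H3 7, Z-β→H3 31, Z-γ→H3 9, Z-δ→H3 3, Z-ε→H3 12, Z-ζ→H3 11, Z-η→H3 33, Z-θ→H3 3  ⇒ total 109.
Compare {H4}: total 169.
Compare {H2}: total 180.
No size-1 selection does better; minimum is 109.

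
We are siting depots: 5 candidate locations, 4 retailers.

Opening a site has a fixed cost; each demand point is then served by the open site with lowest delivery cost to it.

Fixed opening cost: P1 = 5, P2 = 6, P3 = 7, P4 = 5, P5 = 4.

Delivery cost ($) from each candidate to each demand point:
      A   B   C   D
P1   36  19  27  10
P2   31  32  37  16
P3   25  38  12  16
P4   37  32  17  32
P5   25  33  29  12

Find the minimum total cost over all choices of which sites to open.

78

Open {P1, P3}: assign each demand point to its cheapest open site.
  A→P3 25, B→P1 19, C→P3 12, D→P1 10
  delivery cost 66, fixed 12 → total 78.
Compare {P1, P3, P5}: delivery cost 66 + fixed 16 = 82.
Compare {P1, P3, P4}: delivery cost 66 + fixed 17 = 83.
Compare {P1, P2, P3}: delivery cost 66 + fixed 18 = 84.
All other subsets cost ≥ 82. Minimum total cost: 78.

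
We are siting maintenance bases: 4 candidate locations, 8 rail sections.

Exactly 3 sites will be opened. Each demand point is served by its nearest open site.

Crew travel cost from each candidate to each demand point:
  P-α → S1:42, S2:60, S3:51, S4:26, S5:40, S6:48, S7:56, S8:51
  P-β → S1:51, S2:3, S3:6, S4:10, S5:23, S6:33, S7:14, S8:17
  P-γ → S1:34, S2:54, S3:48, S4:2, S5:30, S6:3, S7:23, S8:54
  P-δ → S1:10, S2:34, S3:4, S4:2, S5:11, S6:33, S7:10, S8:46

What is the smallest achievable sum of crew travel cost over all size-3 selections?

Open {P-β, P-γ, P-δ}.
  S1→P-δ 10, S2→P-β 3, S3→P-δ 4, S4→P-γ 2, S5→P-δ 11, S6→P-γ 3, S7→P-δ 10, S8→P-β 17  ⇒ total 60.
Compare {P-α, P-β, P-δ}: total 90.
Compare {P-α, P-β, P-γ}: total 102.
No size-3 selection does better; minimum is 60.

60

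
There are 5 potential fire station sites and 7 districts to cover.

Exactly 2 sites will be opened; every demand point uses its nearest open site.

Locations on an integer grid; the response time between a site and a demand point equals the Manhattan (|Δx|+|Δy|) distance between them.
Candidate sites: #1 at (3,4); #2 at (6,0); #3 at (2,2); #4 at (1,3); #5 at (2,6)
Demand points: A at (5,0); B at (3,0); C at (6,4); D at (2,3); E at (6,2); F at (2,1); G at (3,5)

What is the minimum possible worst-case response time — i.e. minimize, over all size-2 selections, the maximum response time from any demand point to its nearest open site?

Open {#1, #2}.
  Farthest demand point is F at response time 4 (to #1); all others are ≤ 4.
With {#2, #3} the worst case is 4.
With {#2, #4} the worst case is 4.
No size-2 selection achieves below 4.

4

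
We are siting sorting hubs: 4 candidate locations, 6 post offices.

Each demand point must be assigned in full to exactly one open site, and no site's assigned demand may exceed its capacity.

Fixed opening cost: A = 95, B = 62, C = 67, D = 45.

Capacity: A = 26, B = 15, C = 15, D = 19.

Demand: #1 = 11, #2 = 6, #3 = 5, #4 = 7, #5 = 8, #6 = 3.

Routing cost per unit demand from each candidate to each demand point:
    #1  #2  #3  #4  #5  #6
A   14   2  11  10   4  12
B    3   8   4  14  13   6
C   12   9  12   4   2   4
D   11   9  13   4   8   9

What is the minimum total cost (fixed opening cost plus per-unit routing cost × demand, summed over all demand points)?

Open {A, B}; cheapest assignment that respects the capacities:
  A (cap 26, load 26): #2, #3, #4, #5 — cost 6×2 + 5×11 + 7×10 + 8×4 = 169
  B (cap 15, load 14): #1, #6 — cost 11×3 + 3×6 = 51
  Shipping 220, fixed 157 → total 377.
  Any other capacity-feasible assignment to {A, B} ships for at least 220.
Compare {A, B, D}: its best feasible assignment gives total 380.
Compare {B, C, D}: its best feasible assignment gives total 382.
Every other set of open sites that can feasibly serve all demand totals ≥ 380 even under its best assignment. Minimum: 377.

377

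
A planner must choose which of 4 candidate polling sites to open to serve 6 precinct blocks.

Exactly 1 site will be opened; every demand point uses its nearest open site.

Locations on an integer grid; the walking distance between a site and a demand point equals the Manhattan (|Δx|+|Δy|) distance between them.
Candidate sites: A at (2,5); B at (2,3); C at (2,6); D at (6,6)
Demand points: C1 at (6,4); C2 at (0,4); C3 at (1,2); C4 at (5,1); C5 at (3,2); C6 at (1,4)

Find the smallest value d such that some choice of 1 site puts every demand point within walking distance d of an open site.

5

Open {B}.
  Farthest demand point is C1 at walking distance 5 (to B); all others are ≤ 5.
With {A} the worst case is 7.
With {C} the worst case is 8.
No size-1 selection achieves below 5.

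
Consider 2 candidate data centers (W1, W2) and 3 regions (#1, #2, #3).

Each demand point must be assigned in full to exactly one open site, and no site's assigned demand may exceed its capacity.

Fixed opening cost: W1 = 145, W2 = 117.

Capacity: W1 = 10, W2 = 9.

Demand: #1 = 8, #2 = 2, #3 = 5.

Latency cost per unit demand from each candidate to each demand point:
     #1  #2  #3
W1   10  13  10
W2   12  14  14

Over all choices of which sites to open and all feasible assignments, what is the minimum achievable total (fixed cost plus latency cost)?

Open {W1, W2}; cheapest assignment that respects the capacities:
  W1 (cap 10, load 7): #2, #3 — cost 2×13 + 5×10 = 76
  W2 (cap 9, load 8): #1 — cost 8×12 = 96
  Shipping 172, fixed 262 → total 434.
  Any other capacity-feasible assignment to {W1, W2} ships for at least 172.
Total demand is 15 and no other set of sites has combined capacity ≥ 15, so {W1, W2} is the only feasible choice of open sites. Minimum: 434.

434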